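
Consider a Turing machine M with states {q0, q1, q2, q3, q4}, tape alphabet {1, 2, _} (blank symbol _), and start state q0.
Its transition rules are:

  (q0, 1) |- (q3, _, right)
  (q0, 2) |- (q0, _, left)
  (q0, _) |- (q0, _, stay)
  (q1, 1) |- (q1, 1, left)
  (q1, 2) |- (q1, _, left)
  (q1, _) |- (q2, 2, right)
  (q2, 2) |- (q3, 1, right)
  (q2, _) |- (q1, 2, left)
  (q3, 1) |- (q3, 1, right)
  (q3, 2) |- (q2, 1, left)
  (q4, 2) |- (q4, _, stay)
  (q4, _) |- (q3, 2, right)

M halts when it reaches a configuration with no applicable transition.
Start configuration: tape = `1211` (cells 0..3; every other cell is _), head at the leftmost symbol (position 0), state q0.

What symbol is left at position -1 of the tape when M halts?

2

q0 | _[1]211_   read 1 → write _, move right, go to q3
q3 | __[2]11_   read 2 → write 1, move left, go to q2
q2 | _[_]111_   read _ → write 2, move left, go to q1
q1 | [_]2111_   read _ → write 2, move right, go to q2
q2 | 2[2]111_   read 2 → write 1, move right, go to q3
q3 | 21[1]11_   read 1 → write 1, move right, go to q3
q3 | 211[1]1_   read 1 → write 1, move right, go to q3
q3 | 2111[1]_   read 1 → write 1, move right, go to q3
q3 | 21111[_]
Cell -1 holds 2 when M halts.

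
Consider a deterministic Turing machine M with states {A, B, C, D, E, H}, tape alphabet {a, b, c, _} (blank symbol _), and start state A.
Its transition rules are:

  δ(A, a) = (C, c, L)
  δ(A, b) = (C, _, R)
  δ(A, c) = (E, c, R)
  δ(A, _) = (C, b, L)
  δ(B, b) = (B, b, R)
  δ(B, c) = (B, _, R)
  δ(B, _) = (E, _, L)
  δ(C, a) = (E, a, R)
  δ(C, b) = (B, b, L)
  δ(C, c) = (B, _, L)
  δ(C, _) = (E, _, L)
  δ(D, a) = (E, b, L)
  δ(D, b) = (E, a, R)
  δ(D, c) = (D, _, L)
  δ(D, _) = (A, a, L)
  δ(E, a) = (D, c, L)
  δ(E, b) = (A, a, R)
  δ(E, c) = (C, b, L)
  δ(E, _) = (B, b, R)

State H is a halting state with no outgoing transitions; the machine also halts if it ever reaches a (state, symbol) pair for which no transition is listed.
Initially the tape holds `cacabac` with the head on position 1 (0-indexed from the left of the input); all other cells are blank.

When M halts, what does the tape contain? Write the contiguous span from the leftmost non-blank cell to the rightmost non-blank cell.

A | __c[a]cabac   read a → write c, move L, go to C
C | __[c]ccabac   read c → write _, move L, go to B
B | _[_]_ccabac   read _ → write _, move L, go to E
E | [_]__ccabac   read _ → write b, move R, go to B
B | b[_]_ccabac   read _ → write _, move L, go to E
E | [b]__ccabac   read b → write a, move R, go to A
A | a[_]_ccabac   read _ → write b, move L, go to C
C | [a]b_ccabac   read a → write a, move R, go to E
E | a[b]_ccabac   read b → write a, move R, go to A
A | aa[_]ccabac   read _ → write b, move L, go to C
C | a[a]bccabac   read a → write a, move R, go to E
E | aa[b]ccabac   read b → write a, move R, go to A
A | aaa[c]cabac   read c → write c, move R, go to E
E | aaac[c]abac   read c → write b, move L, go to C
C | aaa[c]babac   read c → write _, move L, go to B
B | aa[a]_babac
The non-blank tape span at halt is aaa_babac.

aaa_babac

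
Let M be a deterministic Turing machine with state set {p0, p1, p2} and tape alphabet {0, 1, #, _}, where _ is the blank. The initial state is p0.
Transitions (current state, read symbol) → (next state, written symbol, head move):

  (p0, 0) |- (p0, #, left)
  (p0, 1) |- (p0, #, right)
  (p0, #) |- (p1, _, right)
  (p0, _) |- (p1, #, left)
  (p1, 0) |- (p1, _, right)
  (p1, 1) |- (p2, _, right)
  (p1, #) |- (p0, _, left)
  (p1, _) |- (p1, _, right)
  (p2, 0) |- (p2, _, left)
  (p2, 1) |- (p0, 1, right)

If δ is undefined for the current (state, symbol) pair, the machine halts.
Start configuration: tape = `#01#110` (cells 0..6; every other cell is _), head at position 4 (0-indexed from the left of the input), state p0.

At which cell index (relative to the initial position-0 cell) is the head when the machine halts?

p0 | #01#[1]10   read 1 → write #, move right, go to p0
p0 | #01##[1]0   read 1 → write #, move right, go to p0
p0 | #01###[0]   read 0 → write #, move left, go to p0
p0 | #01##[#]#   read # → write _, move right, go to p1
p1 | #01##_[#]   read # → write _, move left, go to p0
p0 | #01##[_]_   read _ → write #, move left, go to p1
p1 | #01#[#]#_   read # → write _, move left, go to p0
p0 | #01[#]_#_   read # → write _, move right, go to p1
p1 | #01_[_]#_   read _ → write _, move right, go to p1
p1 | #01__[#]_   read # → write _, move left, go to p0
p0 | #01_[_]__   read _ → write #, move left, go to p1
p1 | #01[_]#__   read _ → write _, move right, go to p1
p1 | #01_[#]__   read # → write _, move left, go to p0
p0 | #01[_]___   read _ → write #, move left, go to p1
p1 | #0[1]#___   read 1 → write _, move right, go to p2
p2 | #0_[#]___
At halt the head is at cell 3.

3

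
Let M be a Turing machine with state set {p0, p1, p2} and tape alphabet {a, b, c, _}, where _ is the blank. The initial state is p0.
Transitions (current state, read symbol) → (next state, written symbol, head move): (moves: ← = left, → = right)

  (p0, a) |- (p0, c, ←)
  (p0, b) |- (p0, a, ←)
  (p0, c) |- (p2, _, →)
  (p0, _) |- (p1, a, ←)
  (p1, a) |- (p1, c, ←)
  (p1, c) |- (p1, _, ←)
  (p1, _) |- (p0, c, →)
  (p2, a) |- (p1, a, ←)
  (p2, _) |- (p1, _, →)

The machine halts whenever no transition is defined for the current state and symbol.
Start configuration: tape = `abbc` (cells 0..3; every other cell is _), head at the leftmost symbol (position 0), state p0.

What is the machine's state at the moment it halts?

p2

state=p0 head=0 tape=__[a]bbc   (p0,a)→(p0,c,←)
state=p0 head=-1 tape=_[_]cbbc   (p0,_)→(p1,a,←)
state=p1 head=-2 tape=[_]acbbc   (p1,_)→(p0,c,→)
state=p0 head=-1 tape=c[a]cbbc   (p0,a)→(p0,c,←)
state=p0 head=-2 tape=[c]ccbbc   (p0,c)→(p2,_,→)
state=p2 head=-1 tape=_[c]cbbc
No transition is defined for (p2, c); M halts in state p2.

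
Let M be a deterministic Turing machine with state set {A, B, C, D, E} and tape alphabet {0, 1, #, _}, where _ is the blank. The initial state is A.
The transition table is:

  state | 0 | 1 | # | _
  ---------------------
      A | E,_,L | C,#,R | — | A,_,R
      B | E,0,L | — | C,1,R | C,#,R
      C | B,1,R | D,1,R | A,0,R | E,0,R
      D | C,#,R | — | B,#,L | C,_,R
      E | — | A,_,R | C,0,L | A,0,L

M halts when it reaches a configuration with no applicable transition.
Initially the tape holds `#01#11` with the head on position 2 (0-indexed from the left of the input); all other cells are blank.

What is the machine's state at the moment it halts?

E

A | #0[1]#11______   read 1 → write #, move R, go to C
C | #0#[#]11______   read # → write 0, move R, go to A
A | #0#0[1]1______   read 1 → write #, move R, go to C
C | #0#0#[1]______   read 1 → write 1, move R, go to D
D | #0#0#1[_]_____   read _ → write _, move R, go to C
C | #0#0#1_[_]____   read _ → write 0, move R, go to E
E | #0#0#1_0[_]___   read _ → write 0, move L, go to A
A | #0#0#1_[0]0___   read 0 → write _, move L, go to E
E | #0#0#1[_]_0___   read _ → write 0, move L, go to A
A | #0#0#[1]0_0___   read 1 → write #, move R, go to C
C | #0#0##[0]_0___   read 0 → write 1, move R, go to B
B | #0#0##1[_]0___   read _ → write #, move R, go to C
C | #0#0##1#[0]___   read 0 → write 1, move R, go to B
B | #0#0##1#1[_]__   read _ → write #, move R, go to C
C | #0#0##1#1#[_]_   read _ → write 0, move R, go to E
E | #0#0##1#1#0[_]   read _ → write 0, move L, go to A
A | #0#0##1#1#[0]0   read 0 → write _, move L, go to E
E | #0#0##1#1[#]_0   read # → write 0, move L, go to C
C | #0#0##1#[1]0_0   read 1 → write 1, move R, go to D
D | #0#0##1#1[0]_0   read 0 → write #, move R, go to C
C | #0#0##1#1#[_]0   read _ → write 0, move R, go to E
E | #0#0##1#1#0[0]
No transition is defined for (E, 0); M halts in state E.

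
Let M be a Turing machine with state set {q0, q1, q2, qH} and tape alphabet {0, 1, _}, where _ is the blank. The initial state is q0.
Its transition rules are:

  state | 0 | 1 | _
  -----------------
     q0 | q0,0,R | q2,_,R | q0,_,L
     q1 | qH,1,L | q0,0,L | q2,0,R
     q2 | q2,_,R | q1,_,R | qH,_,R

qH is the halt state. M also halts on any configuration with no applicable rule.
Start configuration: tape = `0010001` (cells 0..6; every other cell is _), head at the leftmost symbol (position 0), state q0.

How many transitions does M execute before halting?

q0 | [0]010001___   read 0 → write 0, move R, go to q0
q0 | 0[0]10001___   read 0 → write 0, move R, go to q0
q0 | 00[1]0001___   read 1 → write _, move R, go to q2
q2 | 00_[0]001___   read 0 → write _, move R, go to q2
q2 | 00__[0]01___   read 0 → write _, move R, go to q2
q2 | 00___[0]1___   read 0 → write _, move R, go to q2
q2 | 00____[1]___   read 1 → write _, move R, go to q1
q1 | 00_____[_]__   read _ → write 0, move R, go to q2
q2 | 00_____0[_]_   read _ → write _, move R, go to qH
qH | 00_____0_[_]
M halts after 9 transitions.

9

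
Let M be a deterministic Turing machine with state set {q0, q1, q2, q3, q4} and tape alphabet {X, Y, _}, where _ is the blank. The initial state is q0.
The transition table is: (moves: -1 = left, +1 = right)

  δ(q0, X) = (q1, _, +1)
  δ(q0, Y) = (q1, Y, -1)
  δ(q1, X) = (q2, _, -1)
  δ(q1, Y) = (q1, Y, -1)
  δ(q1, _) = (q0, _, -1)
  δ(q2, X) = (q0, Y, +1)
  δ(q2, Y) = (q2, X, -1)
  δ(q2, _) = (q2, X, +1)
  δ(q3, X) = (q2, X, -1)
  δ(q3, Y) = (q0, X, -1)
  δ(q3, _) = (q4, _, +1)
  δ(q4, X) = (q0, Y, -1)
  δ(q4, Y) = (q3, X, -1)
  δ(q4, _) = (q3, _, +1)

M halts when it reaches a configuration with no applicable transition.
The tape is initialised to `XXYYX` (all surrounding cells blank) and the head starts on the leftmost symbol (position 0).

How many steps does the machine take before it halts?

17

q0 | _[X]XYYX   read X → write _, move +1, go to q1
q1 | __[X]YYX   read X → write _, move -1, go to q2
q2 | _[_]_YYX   read _ → write X, move +1, go to q2
q2 | _X[_]YYX   read _ → write X, move +1, go to q2
q2 | _XX[Y]YX   read Y → write X, move -1, go to q2
q2 | _X[X]XYX   read X → write Y, move +1, go to q0
q0 | _XY[X]YX   read X → write _, move +1, go to q1
q1 | _XY_[Y]X   read Y → write Y, move -1, go to q1
q1 | _XY[_]YX   read _ → write _, move -1, go to q0
q0 | _X[Y]_YX   read Y → write Y, move -1, go to q1
q1 | _[X]Y_YX   read X → write _, move -1, go to q2
q2 | [_]_Y_YX   read _ → write X, move +1, go to q2
q2 | X[_]Y_YX   read _ → write X, move +1, go to q2
q2 | XX[Y]_YX   read Y → write X, move -1, go to q2
q2 | X[X]X_YX   read X → write Y, move +1, go to q0
q0 | XY[X]_YX   read X → write _, move +1, go to q1
q1 | XY_[_]YX   read _ → write _, move -1, go to q0
q0 | XY[_]_YX
M halts after 17 transitions.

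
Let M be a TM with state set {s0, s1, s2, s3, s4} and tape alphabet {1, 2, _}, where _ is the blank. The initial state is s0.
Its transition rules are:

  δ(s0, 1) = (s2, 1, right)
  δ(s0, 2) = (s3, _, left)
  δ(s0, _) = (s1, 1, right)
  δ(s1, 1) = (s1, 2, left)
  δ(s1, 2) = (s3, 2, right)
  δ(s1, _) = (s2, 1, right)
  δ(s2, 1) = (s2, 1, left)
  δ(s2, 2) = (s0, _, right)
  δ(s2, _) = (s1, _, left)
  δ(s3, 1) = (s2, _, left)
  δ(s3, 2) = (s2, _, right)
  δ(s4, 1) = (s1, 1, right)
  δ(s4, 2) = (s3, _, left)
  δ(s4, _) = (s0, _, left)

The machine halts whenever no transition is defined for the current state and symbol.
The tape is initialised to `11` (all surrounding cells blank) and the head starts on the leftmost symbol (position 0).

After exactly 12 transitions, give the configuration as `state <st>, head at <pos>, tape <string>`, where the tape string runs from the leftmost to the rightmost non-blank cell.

state=s0 head=0 tape=___[1]1   (s0,1)→(s2,1,right)
state=s2 head=1 tape=___1[1]   (s2,1)→(s2,1,left)
state=s2 head=0 tape=___[1]1   (s2,1)→(s2,1,left)
state=s2 head=-1 tape=__[_]11   (s2,_)→(s1,_,left)
state=s1 head=-2 tape=_[_]_11   (s1,_)→(s2,1,right)
state=s2 head=-1 tape=_1[_]11   (s2,_)→(s1,_,left)
state=s1 head=-2 tape=_[1]_11   (s1,1)→(s1,2,left)
state=s1 head=-3 tape=[_]2_11   (s1,_)→(s2,1,right)
state=s2 head=-2 tape=1[2]_11   (s2,2)→(s0,_,right)
state=s0 head=-1 tape=1_[_]11   (s0,_)→(s1,1,right)
state=s1 head=0 tape=1_1[1]1   (s1,1)→(s1,2,left)
state=s1 head=-1 tape=1_[1]21   (s1,1)→(s1,2,left)
state=s1 head=-2 tape=1[_]221
After 12 steps: state s1, head at -2, tape 1_221.

state s1, head at -2, tape 1_221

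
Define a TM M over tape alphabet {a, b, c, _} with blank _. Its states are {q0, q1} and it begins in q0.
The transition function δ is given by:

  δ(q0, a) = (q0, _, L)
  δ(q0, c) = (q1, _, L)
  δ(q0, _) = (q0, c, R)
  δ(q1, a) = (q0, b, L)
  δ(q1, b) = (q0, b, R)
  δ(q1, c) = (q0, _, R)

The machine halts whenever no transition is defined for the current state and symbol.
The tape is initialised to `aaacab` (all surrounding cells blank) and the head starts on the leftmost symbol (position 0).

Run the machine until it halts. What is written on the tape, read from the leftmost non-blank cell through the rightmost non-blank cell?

q0 | _[a]aacab   read a → write _, move L, go to q0
q0 | [_]_aacab   read _ → write c, move R, go to q0
q0 | c[_]aacab   read _ → write c, move R, go to q0
q0 | cc[a]acab   read a → write _, move L, go to q0
q0 | c[c]_acab   read c → write _, move L, go to q1
q1 | [c]__acab   read c → write _, move R, go to q0
q0 | _[_]_acab   read _ → write c, move R, go to q0
q0 | _c[_]acab   read _ → write c, move R, go to q0
q0 | _cc[a]cab   read a → write _, move L, go to q0
q0 | _c[c]_cab   read c → write _, move L, go to q1
q1 | _[c]__cab   read c → write _, move R, go to q0
q0 | __[_]_cab   read _ → write c, move R, go to q0
q0 | __c[_]cab   read _ → write c, move R, go to q0
q0 | __cc[c]ab   read c → write _, move L, go to q1
q1 | __c[c]_ab   read c → write _, move R, go to q0
q0 | __c_[_]ab   read _ → write c, move R, go to q0
q0 | __c_c[a]b   read a → write _, move L, go to q0
q0 | __c_[c]_b   read c → write _, move L, go to q1
q1 | __c[_]__b
The non-blank tape span at halt is c___b.

c___b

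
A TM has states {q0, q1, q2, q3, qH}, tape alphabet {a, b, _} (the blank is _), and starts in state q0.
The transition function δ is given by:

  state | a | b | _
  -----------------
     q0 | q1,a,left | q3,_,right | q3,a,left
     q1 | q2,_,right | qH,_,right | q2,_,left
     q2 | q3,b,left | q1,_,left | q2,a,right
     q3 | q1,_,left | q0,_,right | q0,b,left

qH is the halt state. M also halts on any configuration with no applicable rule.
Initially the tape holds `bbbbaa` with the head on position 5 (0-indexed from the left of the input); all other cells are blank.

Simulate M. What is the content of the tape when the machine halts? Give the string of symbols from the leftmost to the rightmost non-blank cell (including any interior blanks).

abab

q0 | bbbba[a]_   read a → write a, move left, go to q1
q1 | bbbb[a]a_   read a → write _, move right, go to q2
q2 | bbbb_[a]_   read a → write b, move left, go to q3
q3 | bbbb[_]b_   read _ → write b, move left, go to q0
q0 | bbb[b]bb_   read b → write _, move right, go to q3
q3 | bbb_[b]b_   read b → write _, move right, go to q0
q0 | bbb__[b]_   read b → write _, move right, go to q3
q3 | bbb___[_]   read _ → write b, move left, go to q0
q0 | bbb__[_]b   read _ → write a, move left, go to q3
q3 | bbb_[_]ab   read _ → write b, move left, go to q0
q0 | bbb[_]bab   read _ → write a, move left, go to q3
q3 | bb[b]abab   read b → write _, move right, go to q0
q0 | bb_[a]bab   read a → write a, move left, go to q1
q1 | bb[_]abab   read _ → write _, move left, go to q2
q2 | b[b]_abab   read b → write _, move left, go to q1
q1 | [b]__abab   read b → write _, move right, go to qH
qH | _[_]_abab
The non-blank tape span at halt is abab.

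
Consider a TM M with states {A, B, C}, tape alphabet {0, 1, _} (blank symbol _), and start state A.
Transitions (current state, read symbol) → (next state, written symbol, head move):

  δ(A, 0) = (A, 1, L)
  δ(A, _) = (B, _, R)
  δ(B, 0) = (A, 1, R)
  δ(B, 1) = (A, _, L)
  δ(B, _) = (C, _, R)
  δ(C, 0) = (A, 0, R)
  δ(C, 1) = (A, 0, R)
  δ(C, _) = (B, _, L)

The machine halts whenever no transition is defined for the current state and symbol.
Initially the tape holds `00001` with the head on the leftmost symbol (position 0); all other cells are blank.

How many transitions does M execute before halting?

20

A | _[0]0001   read 0 → write 1, move L, go to A
A | [_]10001   read _ → write _, move R, go to B
B | _[1]0001   read 1 → write _, move L, go to A
A | [_]_0001   read _ → write _, move R, go to B
B | _[_]0001   read _ → write _, move R, go to C
C | __[0]001   read 0 → write 0, move R, go to A
A | __0[0]01   read 0 → write 1, move L, go to A
A | __[0]101   read 0 → write 1, move L, go to A
A | _[_]1101   read _ → write _, move R, go to B
B | __[1]101   read 1 → write _, move L, go to A
A | _[_]_101   read _ → write _, move R, go to B
B | __[_]101   read _ → write _, move R, go to C
C | ___[1]01   read 1 → write 0, move R, go to A
A | ___0[0]1   read 0 → write 1, move L, go to A
A | ___[0]11   read 0 → write 1, move L, go to A
A | __[_]111   read _ → write _, move R, go to B
B | ___[1]11   read 1 → write _, move L, go to A
A | __[_]_11   read _ → write _, move R, go to B
B | ___[_]11   read _ → write _, move R, go to C
C | ____[1]1   read 1 → write 0, move R, go to A
A | ____0[1]
M halts after 20 transitions.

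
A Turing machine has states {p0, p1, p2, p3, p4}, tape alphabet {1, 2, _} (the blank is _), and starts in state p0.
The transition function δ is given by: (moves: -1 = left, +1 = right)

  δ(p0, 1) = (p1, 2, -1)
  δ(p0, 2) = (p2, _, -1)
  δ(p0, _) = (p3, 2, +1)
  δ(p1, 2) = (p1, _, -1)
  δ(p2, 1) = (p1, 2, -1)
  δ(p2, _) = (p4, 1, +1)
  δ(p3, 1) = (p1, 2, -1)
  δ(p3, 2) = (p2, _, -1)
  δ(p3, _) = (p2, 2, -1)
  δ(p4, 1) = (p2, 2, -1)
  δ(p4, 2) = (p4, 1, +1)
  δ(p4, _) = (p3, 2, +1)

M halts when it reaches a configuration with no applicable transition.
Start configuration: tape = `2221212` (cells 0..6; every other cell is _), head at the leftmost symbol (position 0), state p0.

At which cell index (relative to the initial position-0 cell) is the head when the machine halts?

0

state=p0 head=0 tape=_[2]221212   (p0,2)→(p2,_,-1)
state=p2 head=-1 tape=[_]_221212   (p2,_)→(p4,1,+1)
state=p4 head=0 tape=1[_]221212   (p4,_)→(p3,2,+1)
state=p3 head=1 tape=12[2]21212   (p3,2)→(p2,_,-1)
state=p2 head=0 tape=1[2]_21212
At halt the head is at cell 0.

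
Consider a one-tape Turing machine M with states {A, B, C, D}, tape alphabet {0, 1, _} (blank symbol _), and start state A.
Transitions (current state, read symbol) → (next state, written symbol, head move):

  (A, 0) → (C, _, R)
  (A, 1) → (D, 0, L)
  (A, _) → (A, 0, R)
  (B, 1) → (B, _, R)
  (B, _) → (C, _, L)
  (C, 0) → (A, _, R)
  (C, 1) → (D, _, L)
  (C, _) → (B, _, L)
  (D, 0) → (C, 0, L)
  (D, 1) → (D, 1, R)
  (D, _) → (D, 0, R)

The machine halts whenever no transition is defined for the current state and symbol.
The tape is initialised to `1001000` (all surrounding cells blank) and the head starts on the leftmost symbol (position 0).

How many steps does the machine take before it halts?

state=A head=0 tape=_[1]001000_   (A,1)→(D,0,L)
state=D head=-1 tape=[_]0001000_   (D,_)→(D,0,R)
state=D head=0 tape=0[0]001000_   (D,0)→(C,0,L)
state=C head=-1 tape=[0]0001000_   (C,0)→(A,_,R)
state=A head=0 tape=_[0]001000_   (A,0)→(C,_,R)
state=C head=1 tape=__[0]01000_   (C,0)→(A,_,R)
state=A head=2 tape=___[0]1000_   (A,0)→(C,_,R)
state=C head=3 tape=____[1]000_   (C,1)→(D,_,L)
state=D head=2 tape=___[_]_000_   (D,_)→(D,0,R)
state=D head=3 tape=___0[_]000_   (D,_)→(D,0,R)
state=D head=4 tape=___00[0]00_   (D,0)→(C,0,L)
state=C head=3 tape=___0[0]000_   (C,0)→(A,_,R)
state=A head=4 tape=___0_[0]00_   (A,0)→(C,_,R)
state=C head=5 tape=___0__[0]0_   (C,0)→(A,_,R)
state=A head=6 tape=___0___[0]_   (A,0)→(C,_,R)
state=C head=7 tape=___0____[_]   (C,_)→(B,_,L)
state=B head=6 tape=___0___[_]_   (B,_)→(C,_,L)
state=C head=5 tape=___0__[_]__   (C,_)→(B,_,L)
state=B head=4 tape=___0_[_]___   (B,_)→(C,_,L)
state=C head=3 tape=___0[_]____   (C,_)→(B,_,L)
state=B head=2 tape=___[0]_____
M halts after 20 transitions.

20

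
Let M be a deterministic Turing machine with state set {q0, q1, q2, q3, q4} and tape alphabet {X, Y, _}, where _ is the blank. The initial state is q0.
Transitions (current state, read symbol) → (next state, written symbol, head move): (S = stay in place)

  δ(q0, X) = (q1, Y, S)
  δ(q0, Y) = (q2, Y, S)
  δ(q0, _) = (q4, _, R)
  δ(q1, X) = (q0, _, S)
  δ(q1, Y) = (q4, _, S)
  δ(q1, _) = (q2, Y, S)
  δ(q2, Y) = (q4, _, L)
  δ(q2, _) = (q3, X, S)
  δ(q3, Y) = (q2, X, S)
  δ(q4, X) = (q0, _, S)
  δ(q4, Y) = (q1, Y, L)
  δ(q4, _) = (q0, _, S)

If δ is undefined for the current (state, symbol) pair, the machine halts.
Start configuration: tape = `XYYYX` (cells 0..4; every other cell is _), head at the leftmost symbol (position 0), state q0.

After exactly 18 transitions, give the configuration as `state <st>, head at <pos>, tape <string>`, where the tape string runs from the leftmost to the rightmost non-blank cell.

q0 | _[X]YYYX   read X → write Y, move S, go to q1
q1 | _[Y]YYYX   read Y → write _, move S, go to q4
q4 | _[_]YYYX   read _ → write _, move S, go to q0
q0 | _[_]YYYX   read _ → write _, move R, go to q4
q4 | __[Y]YYX   read Y → write Y, move L, go to q1
q1 | _[_]YYYX   read _ → write Y, move S, go to q2
q2 | _[Y]YYYX   read Y → write _, move L, go to q4
q4 | [_]_YYYX   read _ → write _, move S, go to q0
q0 | [_]_YYYX   read _ → write _, move R, go to q4
q4 | _[_]YYYX   read _ → write _, move S, go to q0
q0 | _[_]YYYX   read _ → write _, move R, go to q4
q4 | __[Y]YYX   read Y → write Y, move L, go to q1
q1 | _[_]YYYX   read _ → write Y, move S, go to q2
q2 | _[Y]YYYX   read Y → write _, move L, go to q4
q4 | [_]_YYYX   read _ → write _, move S, go to q0
q0 | [_]_YYYX   read _ → write _, move R, go to q4
q4 | _[_]YYYX   read _ → write _, move S, go to q0
q0 | _[_]YYYX   read _ → write _, move R, go to q4
q4 | __[Y]YYX
After 18 steps: state q4, head at 1, tape YYYX.

state q4, head at 1, tape YYYX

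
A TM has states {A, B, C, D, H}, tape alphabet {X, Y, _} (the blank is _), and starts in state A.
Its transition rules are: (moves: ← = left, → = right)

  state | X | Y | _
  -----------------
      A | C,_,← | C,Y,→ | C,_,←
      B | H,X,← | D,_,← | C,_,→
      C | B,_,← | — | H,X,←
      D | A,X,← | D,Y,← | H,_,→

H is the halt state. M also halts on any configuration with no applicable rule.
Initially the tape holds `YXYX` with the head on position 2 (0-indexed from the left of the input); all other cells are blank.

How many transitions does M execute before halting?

8

A | _YX[Y]X   read Y → write Y, move →, go to C
C | _YXY[X]   read X → write _, move ←, go to B
B | _YX[Y]_   read Y → write _, move ←, go to D
D | _Y[X]__   read X → write X, move ←, go to A
A | _[Y]X__   read Y → write Y, move →, go to C
C | _Y[X]__   read X → write _, move ←, go to B
B | _[Y]___   read Y → write _, move ←, go to D
D | [_]____   read _ → write _, move →, go to H
H | _[_]___
M halts after 8 transitions.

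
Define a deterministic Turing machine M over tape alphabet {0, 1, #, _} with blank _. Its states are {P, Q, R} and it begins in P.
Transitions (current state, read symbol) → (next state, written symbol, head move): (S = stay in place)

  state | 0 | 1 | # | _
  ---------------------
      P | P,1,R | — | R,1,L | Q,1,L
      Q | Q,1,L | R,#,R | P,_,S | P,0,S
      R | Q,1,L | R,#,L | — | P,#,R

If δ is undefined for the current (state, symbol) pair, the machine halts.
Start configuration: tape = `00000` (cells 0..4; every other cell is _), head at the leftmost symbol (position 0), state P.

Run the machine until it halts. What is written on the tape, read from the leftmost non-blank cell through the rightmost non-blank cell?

1111##

state=P head=0 tape=[0]0000_   (P,0)→(P,1,R)
state=P head=1 tape=1[0]000_   (P,0)→(P,1,R)
state=P head=2 tape=11[0]00_   (P,0)→(P,1,R)
state=P head=3 tape=111[0]0_   (P,0)→(P,1,R)
state=P head=4 tape=1111[0]_   (P,0)→(P,1,R)
state=P head=5 tape=11111[_]   (P,_)→(Q,1,L)
state=Q head=4 tape=1111[1]1   (Q,1)→(R,#,R)
state=R head=5 tape=1111#[1]   (R,1)→(R,#,L)
state=R head=4 tape=1111[#]#
The non-blank tape span at halt is 1111##.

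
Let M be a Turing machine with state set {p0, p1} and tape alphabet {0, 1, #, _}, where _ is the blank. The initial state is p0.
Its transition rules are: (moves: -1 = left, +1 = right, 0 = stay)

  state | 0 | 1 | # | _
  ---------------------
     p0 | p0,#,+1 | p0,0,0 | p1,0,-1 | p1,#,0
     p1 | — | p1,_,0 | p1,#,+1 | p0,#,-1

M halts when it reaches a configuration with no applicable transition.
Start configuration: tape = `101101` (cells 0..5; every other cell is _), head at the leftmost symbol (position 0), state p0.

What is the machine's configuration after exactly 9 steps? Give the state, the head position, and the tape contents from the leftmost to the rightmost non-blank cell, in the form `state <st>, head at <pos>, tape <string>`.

state p0, head at 5, tape #####0

state=p0 head=0 tape=[1]01101   (p0,1)→(p0,0,0)
state=p0 head=0 tape=[0]01101   (p0,0)→(p0,#,+1)
state=p0 head=1 tape=#[0]1101   (p0,0)→(p0,#,+1)
state=p0 head=2 tape=##[1]101   (p0,1)→(p0,0,0)
state=p0 head=2 tape=##[0]101   (p0,0)→(p0,#,+1)
state=p0 head=3 tape=###[1]01   (p0,1)→(p0,0,0)
state=p0 head=3 tape=###[0]01   (p0,0)→(p0,#,+1)
state=p0 head=4 tape=####[0]1   (p0,0)→(p0,#,+1)
state=p0 head=5 tape=#####[1]   (p0,1)→(p0,0,0)
state=p0 head=5 tape=#####[0]
After 9 steps: state p0, head at 5, tape #####0.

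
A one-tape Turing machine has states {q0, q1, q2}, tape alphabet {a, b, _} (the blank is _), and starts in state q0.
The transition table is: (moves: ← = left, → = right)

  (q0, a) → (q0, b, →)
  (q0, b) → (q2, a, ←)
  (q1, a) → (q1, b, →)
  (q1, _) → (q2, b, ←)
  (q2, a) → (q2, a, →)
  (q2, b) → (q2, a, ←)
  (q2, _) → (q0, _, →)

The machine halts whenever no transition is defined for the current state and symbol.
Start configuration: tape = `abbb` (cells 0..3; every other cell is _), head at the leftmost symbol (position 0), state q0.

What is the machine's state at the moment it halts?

q0

q0 | _[a]bbb_   read a → write b, move →, go to q0
q0 | _b[b]bb_   read b → write a, move ←, go to q2
q2 | _[b]abb_   read b → write a, move ←, go to q2
q2 | [_]aabb_   read _ → write _, move →, go to q0
q0 | _[a]abb_   read a → write b, move →, go to q0
q0 | _b[a]bb_   read a → write b, move →, go to q0
q0 | _bb[b]b_   read b → write a, move ←, go to q2
q2 | _b[b]ab_   read b → write a, move ←, go to q2
q2 | _[b]aab_   read b → write a, move ←, go to q2
q2 | [_]aaab_   read _ → write _, move →, go to q0
q0 | _[a]aab_   read a → write b, move →, go to q0
q0 | _b[a]ab_   read a → write b, move →, go to q0
q0 | _bb[a]b_   read a → write b, move →, go to q0
q0 | _bbb[b]_   read b → write a, move ←, go to q2
q2 | _bb[b]a_   read b → write a, move ←, go to q2
q2 | _b[b]aa_   read b → write a, move ←, go to q2
q2 | _[b]aaa_   read b → write a, move ←, go to q2
q2 | [_]aaaa_   read _ → write _, move →, go to q0
q0 | _[a]aaa_   read a → write b, move →, go to q0
q0 | _b[a]aa_   read a → write b, move →, go to q0
q0 | _bb[a]a_   read a → write b, move →, go to q0
q0 | _bbb[a]_   read a → write b, move →, go to q0
q0 | _bbbb[_]
No transition is defined for (q0, _); M halts in state q0.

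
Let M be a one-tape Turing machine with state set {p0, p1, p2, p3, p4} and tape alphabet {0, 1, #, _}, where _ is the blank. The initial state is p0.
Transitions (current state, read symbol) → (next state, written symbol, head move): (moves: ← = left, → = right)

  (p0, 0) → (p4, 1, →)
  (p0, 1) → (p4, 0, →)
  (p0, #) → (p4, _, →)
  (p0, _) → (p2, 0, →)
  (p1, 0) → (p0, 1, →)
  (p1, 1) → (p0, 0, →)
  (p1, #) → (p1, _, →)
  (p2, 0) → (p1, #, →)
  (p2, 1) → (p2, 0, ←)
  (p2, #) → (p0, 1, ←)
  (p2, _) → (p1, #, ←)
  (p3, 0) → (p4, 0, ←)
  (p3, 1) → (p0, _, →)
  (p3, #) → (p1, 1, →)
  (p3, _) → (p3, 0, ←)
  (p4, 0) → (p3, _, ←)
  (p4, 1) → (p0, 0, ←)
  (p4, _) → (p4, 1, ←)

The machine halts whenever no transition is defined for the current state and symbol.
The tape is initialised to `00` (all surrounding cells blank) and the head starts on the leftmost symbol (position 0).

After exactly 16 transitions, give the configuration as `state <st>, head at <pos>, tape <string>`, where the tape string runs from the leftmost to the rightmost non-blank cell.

p0 | [0]0___   read 0 → write 1, move →, go to p4
p4 | 1[0]___   read 0 → write _, move ←, go to p3
p3 | [1]____   read 1 → write _, move →, go to p0
p0 | _[_]___   read _ → write 0, move →, go to p2
p2 | _0[_]__   read _ → write #, move ←, go to p1
p1 | _[0]#__   read 0 → write 1, move →, go to p0
p0 | _1[#]__   read # → write _, move →, go to p4
p4 | _1_[_]_   read _ → write 1, move ←, go to p4
p4 | _1[_]1_   read _ → write 1, move ←, go to p4
p4 | _[1]11_   read 1 → write 0, move ←, go to p0
p0 | [_]011_   read _ → write 0, move →, go to p2
p2 | 0[0]11_   read 0 → write #, move →, go to p1
p1 | 0#[1]1_   read 1 → write 0, move →, go to p0
p0 | 0#0[1]_   read 1 → write 0, move →, go to p4
p4 | 0#00[_]   read _ → write 1, move ←, go to p4
p4 | 0#0[0]1   read 0 → write _, move ←, go to p3
p3 | 0#[0]_1
After 16 steps: state p3, head at 2, tape 0#0_1.

state p3, head at 2, tape 0#0_1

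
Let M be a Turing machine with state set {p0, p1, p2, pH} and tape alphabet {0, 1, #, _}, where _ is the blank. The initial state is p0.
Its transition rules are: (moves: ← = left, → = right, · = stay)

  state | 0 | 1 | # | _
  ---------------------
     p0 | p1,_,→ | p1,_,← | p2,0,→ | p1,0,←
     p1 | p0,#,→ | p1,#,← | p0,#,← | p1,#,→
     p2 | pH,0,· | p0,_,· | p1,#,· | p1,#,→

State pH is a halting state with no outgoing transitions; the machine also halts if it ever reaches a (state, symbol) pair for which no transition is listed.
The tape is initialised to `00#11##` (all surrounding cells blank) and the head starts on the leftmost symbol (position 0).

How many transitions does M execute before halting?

p0 | [0]0#11##   read 0 → write _, move →, go to p1
p1 | _[0]#11##   read 0 → write #, move →, go to p0
p0 | _#[#]11##   read # → write 0, move →, go to p2
p2 | _#0[1]1##   read 1 → write _, move ·, go to p0
p0 | _#0[_]1##   read _ → write 0, move ←, go to p1
p1 | _#[0]01##   read 0 → write #, move →, go to p0
p0 | _##[0]1##   read 0 → write _, move →, go to p1
p1 | _##_[1]##   read 1 → write #, move ←, go to p1
p1 | _##[_]###   read _ → write #, move →, go to p1
p1 | _###[#]##   read # → write #, move ←, go to p0
p0 | _##[#]###   read # → write 0, move →, go to p2
p2 | _##0[#]##   read # → write #, move ·, go to p1
p1 | _##0[#]##   read # → write #, move ←, go to p0
p0 | _##[0]###   read 0 → write _, move →, go to p1
p1 | _##_[#]##   read # → write #, move ←, go to p0
p0 | _##[_]###   read _ → write 0, move ←, go to p1
p1 | _#[#]0###   read # → write #, move ←, go to p0
p0 | _[#]#0###   read # → write 0, move →, go to p2
p2 | _0[#]0###   read # → write #, move ·, go to p1
p1 | _0[#]0###   read # → write #, move ←, go to p0
p0 | _[0]#0###   read 0 → write _, move →, go to p1
p1 | __[#]0###   read # → write #, move ←, go to p0
p0 | _[_]#0###   read _ → write 0, move ←, go to p1
p1 | [_]0#0###   read _ → write #, move →, go to p1
p1 | #[0]#0###   read 0 → write #, move →, go to p0
p0 | ##[#]0###   read # → write 0, move →, go to p2
p2 | ##0[0]###   read 0 → write 0, move ·, go to pH
pH | ##0[0]###
M halts after 27 transitions.

27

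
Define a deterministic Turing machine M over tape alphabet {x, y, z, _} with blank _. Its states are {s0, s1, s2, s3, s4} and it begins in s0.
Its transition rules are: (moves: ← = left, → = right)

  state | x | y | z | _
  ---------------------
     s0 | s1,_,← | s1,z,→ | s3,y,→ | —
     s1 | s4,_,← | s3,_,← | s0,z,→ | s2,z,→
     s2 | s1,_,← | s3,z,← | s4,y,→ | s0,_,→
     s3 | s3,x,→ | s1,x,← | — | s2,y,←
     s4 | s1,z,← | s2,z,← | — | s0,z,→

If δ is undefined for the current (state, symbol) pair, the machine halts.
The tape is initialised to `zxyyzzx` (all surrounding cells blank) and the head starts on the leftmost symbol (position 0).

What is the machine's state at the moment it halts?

s4

state=s0 head=0 tape=__[z]xyyzzx   (s0,z)→(s3,y,→)
state=s3 head=1 tape=__y[x]yyzzx   (s3,x)→(s3,x,→)
state=s3 head=2 tape=__yx[y]yzzx   (s3,y)→(s1,x,←)
state=s1 head=1 tape=__y[x]xyzzx   (s1,x)→(s4,_,←)
state=s4 head=0 tape=__[y]_xyzzx   (s4,y)→(s2,z,←)
state=s2 head=-1 tape=_[_]z_xyzzx   (s2,_)→(s0,_,→)
state=s0 head=0 tape=__[z]_xyzzx   (s0,z)→(s3,y,→)
state=s3 head=1 tape=__y[_]xyzzx   (s3,_)→(s2,y,←)
state=s2 head=0 tape=__[y]yxyzzx   (s2,y)→(s3,z,←)
state=s3 head=-1 tape=_[_]zyxyzzx   (s3,_)→(s2,y,←)
state=s2 head=-2 tape=[_]yzyxyzzx   (s2,_)→(s0,_,→)
state=s0 head=-1 tape=_[y]zyxyzzx   (s0,y)→(s1,z,→)
state=s1 head=0 tape=_z[z]yxyzzx   (s1,z)→(s0,z,→)
state=s0 head=1 tape=_zz[y]xyzzx   (s0,y)→(s1,z,→)
state=s1 head=2 tape=_zzz[x]yzzx   (s1,x)→(s4,_,←)
state=s4 head=1 tape=_zz[z]_yzzx
No transition is defined for (s4, z); M halts in state s4.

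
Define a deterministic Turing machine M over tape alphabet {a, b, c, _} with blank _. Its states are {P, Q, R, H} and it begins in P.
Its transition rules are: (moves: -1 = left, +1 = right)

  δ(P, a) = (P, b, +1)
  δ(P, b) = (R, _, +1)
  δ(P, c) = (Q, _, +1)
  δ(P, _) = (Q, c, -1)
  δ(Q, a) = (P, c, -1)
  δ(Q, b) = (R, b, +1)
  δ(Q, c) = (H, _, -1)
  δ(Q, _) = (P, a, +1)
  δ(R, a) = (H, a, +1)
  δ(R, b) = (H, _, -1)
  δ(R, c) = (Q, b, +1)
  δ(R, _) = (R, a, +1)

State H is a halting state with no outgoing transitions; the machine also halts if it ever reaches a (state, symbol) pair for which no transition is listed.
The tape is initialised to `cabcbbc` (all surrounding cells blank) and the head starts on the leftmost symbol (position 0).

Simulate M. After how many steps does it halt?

6

state=P head=0 tape=_[c]abcbbc   (P,c)→(Q,_,+1)
state=Q head=1 tape=__[a]bcbbc   (Q,a)→(P,c,-1)
state=P head=0 tape=_[_]cbcbbc   (P,_)→(Q,c,-1)
state=Q head=-1 tape=[_]ccbcbbc   (Q,_)→(P,a,+1)
state=P head=0 tape=a[c]cbcbbc   (P,c)→(Q,_,+1)
state=Q head=1 tape=a_[c]bcbbc   (Q,c)→(H,_,-1)
state=H head=0 tape=a[_]_bcbbc
M halts after 6 transitions.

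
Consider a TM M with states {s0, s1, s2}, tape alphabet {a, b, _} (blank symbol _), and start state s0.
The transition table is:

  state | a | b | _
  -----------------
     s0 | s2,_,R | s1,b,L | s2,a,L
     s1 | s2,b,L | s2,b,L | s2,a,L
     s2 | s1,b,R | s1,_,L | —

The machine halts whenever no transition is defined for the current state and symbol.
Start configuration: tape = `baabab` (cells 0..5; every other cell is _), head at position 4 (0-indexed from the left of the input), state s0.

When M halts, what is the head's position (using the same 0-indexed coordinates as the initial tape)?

s0 | _baab[a]b   read a → write _, move R, go to s2
s2 | _baab_[b]   read b → write _, move L, go to s1
s1 | _baab[_]_   read _ → write a, move L, go to s2
s2 | _baa[b]a_   read b → write _, move L, go to s1
s1 | _ba[a]_a_   read a → write b, move L, go to s2
s2 | _b[a]b_a_   read a → write b, move R, go to s1
s1 | _bb[b]_a_   read b → write b, move L, go to s2
s2 | _b[b]b_a_   read b → write _, move L, go to s1
s1 | _[b]_b_a_   read b → write b, move L, go to s2
s2 | [_]b_b_a_
At halt the head is at cell -1.

-1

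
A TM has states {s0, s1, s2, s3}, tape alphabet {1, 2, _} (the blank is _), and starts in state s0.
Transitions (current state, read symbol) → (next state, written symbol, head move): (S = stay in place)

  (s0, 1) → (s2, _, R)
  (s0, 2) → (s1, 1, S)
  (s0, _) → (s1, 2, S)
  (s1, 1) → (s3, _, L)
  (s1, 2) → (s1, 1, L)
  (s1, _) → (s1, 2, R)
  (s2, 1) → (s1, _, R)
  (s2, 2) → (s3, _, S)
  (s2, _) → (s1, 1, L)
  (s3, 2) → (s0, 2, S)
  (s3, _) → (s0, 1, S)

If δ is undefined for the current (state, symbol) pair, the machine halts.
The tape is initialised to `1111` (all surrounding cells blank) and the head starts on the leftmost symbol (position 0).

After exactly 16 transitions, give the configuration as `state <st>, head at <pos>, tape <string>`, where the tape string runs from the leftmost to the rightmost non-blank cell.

state s3, head at 0, tape 2__1

s0 | [1]111   read 1 → write _, move R, go to s2
s2 | _[1]11   read 1 → write _, move R, go to s1
s1 | __[1]1   read 1 → write _, move L, go to s3
s3 | _[_]_1   read _ → write 1, move S, go to s0
s0 | _[1]_1   read 1 → write _, move R, go to s2
s2 | __[_]1   read _ → write 1, move L, go to s1
s1 | _[_]11   read _ → write 2, move R, go to s1
s1 | _2[1]1   read 1 → write _, move L, go to s3
s3 | _[2]_1   read 2 → write 2, move S, go to s0
s0 | _[2]_1   read 2 → write 1, move S, go to s1
s1 | _[1]_1   read 1 → write _, move L, go to s3
s3 | [_]__1   read _ → write 1, move S, go to s0
s0 | [1]__1   read 1 → write _, move R, go to s2
s2 | _[_]_1   read _ → write 1, move L, go to s1
s1 | [_]1_1   read _ → write 2, move R, go to s1
s1 | 2[1]_1   read 1 → write _, move L, go to s3
s3 | [2]__1
After 16 steps: state s3, head at 0, tape 2__1.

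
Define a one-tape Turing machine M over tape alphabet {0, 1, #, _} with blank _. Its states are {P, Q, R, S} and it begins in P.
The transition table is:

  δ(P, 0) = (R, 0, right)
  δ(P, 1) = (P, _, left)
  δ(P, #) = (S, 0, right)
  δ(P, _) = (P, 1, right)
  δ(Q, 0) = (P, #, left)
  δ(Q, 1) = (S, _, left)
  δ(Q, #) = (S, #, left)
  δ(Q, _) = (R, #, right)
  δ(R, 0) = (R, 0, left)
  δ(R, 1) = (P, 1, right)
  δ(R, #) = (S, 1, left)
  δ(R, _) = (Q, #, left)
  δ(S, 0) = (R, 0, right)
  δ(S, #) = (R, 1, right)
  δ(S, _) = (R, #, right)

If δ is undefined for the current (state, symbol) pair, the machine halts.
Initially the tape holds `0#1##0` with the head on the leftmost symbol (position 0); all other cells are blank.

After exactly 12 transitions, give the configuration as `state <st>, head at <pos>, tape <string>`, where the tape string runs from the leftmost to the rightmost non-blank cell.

state=P head=0 tape=_[0]#1##0   (P,0)→(R,0,right)
state=R head=1 tape=_0[#]1##0   (R,#)→(S,1,left)
state=S head=0 tape=_[0]11##0   (S,0)→(R,0,right)
state=R head=1 tape=_0[1]1##0   (R,1)→(P,1,right)
state=P head=2 tape=_01[1]##0   (P,1)→(P,_,left)
state=P head=1 tape=_0[1]_##0   (P,1)→(P,_,left)
state=P head=0 tape=_[0]__##0   (P,0)→(R,0,right)
state=R head=1 tape=_0[_]_##0   (R,_)→(Q,#,left)
state=Q head=0 tape=_[0]#_##0   (Q,0)→(P,#,left)
state=P head=-1 tape=[_]##_##0   (P,_)→(P,1,right)
state=P head=0 tape=1[#]#_##0   (P,#)→(S,0,right)
state=S head=1 tape=10[#]_##0   (S,#)→(R,1,right)
state=R head=2 tape=101[_]##0
After 12 steps: state R, head at 2, tape 101_##0.

state R, head at 2, tape 101_##0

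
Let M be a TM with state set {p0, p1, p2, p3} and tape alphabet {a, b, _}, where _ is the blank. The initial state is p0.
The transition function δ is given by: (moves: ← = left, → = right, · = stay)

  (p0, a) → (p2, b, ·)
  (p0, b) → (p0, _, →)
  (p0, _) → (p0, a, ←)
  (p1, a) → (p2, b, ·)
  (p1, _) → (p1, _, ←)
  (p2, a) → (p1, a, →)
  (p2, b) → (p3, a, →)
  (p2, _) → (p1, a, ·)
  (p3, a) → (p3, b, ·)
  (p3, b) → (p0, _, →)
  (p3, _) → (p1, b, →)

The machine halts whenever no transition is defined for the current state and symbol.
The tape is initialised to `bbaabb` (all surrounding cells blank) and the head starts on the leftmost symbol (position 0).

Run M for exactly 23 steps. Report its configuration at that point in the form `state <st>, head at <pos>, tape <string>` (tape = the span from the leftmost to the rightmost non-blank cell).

state p1, head at 8, tape a_a_ab

p0 | [b]baabb___   read b → write _, move →, go to p0
p0 | _[b]aabb___   read b → write _, move →, go to p0
p0 | __[a]abb___   read a → write b, move ·, go to p2
p2 | __[b]abb___   read b → write a, move →, go to p3
p3 | __a[a]bb___   read a → write b, move ·, go to p3
p3 | __a[b]bb___   read b → write _, move →, go to p0
p0 | __a_[b]b___   read b → write _, move →, go to p0
p0 | __a__[b]___   read b → write _, move →, go to p0
p0 | __a___[_]__   read _ → write a, move ←, go to p0
p0 | __a__[_]a__   read _ → write a, move ←, go to p0
p0 | __a_[_]aa__   read _ → write a, move ←, go to p0
p0 | __a[_]aaa__   read _ → write a, move ←, go to p0
p0 | __[a]aaaa__   read a → write b, move ·, go to p2
p2 | __[b]aaaa__   read b → write a, move →, go to p3
p3 | __a[a]aaa__   read a → write b, move ·, go to p3
p3 | __a[b]aaa__   read b → write _, move →, go to p0
p0 | __a_[a]aa__   read a → write b, move ·, go to p2
p2 | __a_[b]aa__   read b → write a, move →, go to p3
p3 | __a_a[a]a__   read a → write b, move ·, go to p3
p3 | __a_a[b]a__   read b → write _, move →, go to p0
p0 | __a_a_[a]__   read a → write b, move ·, go to p2
p2 | __a_a_[b]__   read b → write a, move →, go to p3
p3 | __a_a_a[_]_   read _ → write b, move →, go to p1
p1 | __a_a_ab[_]
After 23 steps: state p1, head at 8, tape a_a_ab.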